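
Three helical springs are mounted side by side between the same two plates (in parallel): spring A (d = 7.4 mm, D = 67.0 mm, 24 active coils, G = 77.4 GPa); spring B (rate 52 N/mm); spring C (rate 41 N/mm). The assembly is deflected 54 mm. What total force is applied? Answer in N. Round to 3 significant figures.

5240 N

k_A = Gd⁴/(8D³N_a) = (77.4×10³)(7.4⁴)/(8·67.0³·24) = 4.0192 N/mm
Parallel: k_eq = 4.0192 + 52 + 41 = 97.019 N/mm
F = k_eq·δ = 97.019·54 = 5239 N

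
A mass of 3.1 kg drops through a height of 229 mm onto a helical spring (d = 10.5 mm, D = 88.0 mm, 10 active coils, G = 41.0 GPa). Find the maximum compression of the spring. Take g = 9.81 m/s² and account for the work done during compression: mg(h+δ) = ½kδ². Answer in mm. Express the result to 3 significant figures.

k = Gd⁴/(8D³N_a) = (41.0×10³)(10.5⁴)/(8·88.0³·10) = 9.1412 N/mm
W = mg = 3.1 × 9.81 = 30.411 N
½kδ² − Wδ − Wh = 0 → δ = (W + √(W² + 2kWh))/k
δ = (30.411 + √(924.83 + 127321))/9.1412 = (30.411 + 358.11)/9.1412 = 42.503 mm

42.5 mm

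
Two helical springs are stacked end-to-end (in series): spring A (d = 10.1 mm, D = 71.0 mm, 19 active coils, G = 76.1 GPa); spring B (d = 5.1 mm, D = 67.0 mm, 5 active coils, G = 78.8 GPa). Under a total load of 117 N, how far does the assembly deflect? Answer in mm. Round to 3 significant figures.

34.4 mm

k_A = Gd⁴/(8D³N_a) = (76.1×10³)(10.1⁴)/(8·71.0³·19) = 14.556 N/mm
k_B = Gd⁴/(8D³N_a) = (78.8×10³)(5.1⁴)/(8·67.0³·5) = 4.4312 N/mm
Series: 1/k_eq = 1/14.556 + 1/4.4312 = 0.29437; k_eq = 3.3971 N/mm
δ = F/k_eq = 117/3.3971 = 34.441 mm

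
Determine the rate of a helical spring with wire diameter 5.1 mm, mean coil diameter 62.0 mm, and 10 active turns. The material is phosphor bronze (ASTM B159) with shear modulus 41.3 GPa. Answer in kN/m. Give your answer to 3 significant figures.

1.47 kN/m

k = Gd⁴/(8D³N_a) = (41.3×10³ × 5.1⁴) / (8 × 62.0³ × 10)
  = 2.79403e+07 / 1.90662e+07 = 1.4654 N/mm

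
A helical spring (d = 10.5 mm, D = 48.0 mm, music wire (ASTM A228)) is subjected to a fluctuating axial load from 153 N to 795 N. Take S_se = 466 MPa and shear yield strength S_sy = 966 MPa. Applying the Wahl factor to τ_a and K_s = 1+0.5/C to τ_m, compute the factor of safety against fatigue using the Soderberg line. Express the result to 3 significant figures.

6.44

C = D/d = 48.0/10.5 = 4.5714; K_W = (4C−1)/(4C−4)+0.615/C = 1.3445; K_s = 1+0.5/C = 1.1094
F_a = (F_max−F_min)/2 = 321 N; F_m = (F_max+F_min)/2 = 474 N
τ_a = K_W·8F_aD/(πd³) = 1.3445 × 33.894 = 45.571 MPa
τ_m = K_s·8F_mD/(πd³) = 1.1094 × 50.049 = 55.523 MPa
Soderberg: 1/n_f = τ_a/S_se + τ_m/S_sy = 45.571/466 + 55.523/966 = 0.09779 + 0.05748 = 0.15527
n_f = 1/0.15527 = 6.44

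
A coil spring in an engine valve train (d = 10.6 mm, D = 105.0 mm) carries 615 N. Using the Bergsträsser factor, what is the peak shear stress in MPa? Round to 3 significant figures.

Spring index C = D/d = 105.0/10.6 = 9.9057
K_B = (4C+2)/(4C−3) = 41.623/36.623 = 1.1365
τ₀ = 8FD/(πd³) = 8·615·105.0/(π·10.6³) = 516600/3741.7 = 138.07 MPa
τ_max = K·τ₀ = 1.1365 × 138.07 = 156.92 MPa

157 MPa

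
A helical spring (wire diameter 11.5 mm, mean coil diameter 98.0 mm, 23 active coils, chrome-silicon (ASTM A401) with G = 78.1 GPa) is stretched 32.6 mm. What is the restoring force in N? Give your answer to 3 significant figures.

k = Gd⁴/(8D³N_a) = (78.1×10³)(11.5⁴)/(8·98.0³·23) = 7.8876 N/mm
F = k·δ = 7.8876 × 32.6 = 257.14 N

257 N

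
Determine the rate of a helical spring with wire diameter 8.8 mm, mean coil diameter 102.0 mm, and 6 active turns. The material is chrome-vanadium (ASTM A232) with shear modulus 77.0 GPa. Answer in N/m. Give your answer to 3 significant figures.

k = Gd⁴/(8D³N_a) = (77.0×10³ × 8.8⁴) / (8 × 102.0³ × 6)
  = 4.61765e+08 / 5.0938e+07 = 9.0652 N/mm = 9065.2 N/m

9070 N/m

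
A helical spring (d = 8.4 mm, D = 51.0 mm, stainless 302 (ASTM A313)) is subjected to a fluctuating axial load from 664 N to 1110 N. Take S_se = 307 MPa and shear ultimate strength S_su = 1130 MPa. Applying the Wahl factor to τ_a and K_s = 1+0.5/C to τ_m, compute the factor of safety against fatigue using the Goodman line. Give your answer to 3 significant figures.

2.60

C = D/d = 51.0/8.4 = 6.0714; K_W = (4C−1)/(4C−4)+0.615/C = 1.2492; K_s = 1+0.5/C = 1.0824
F_a = (F_max−F_min)/2 = 223 N; F_m = (F_max+F_min)/2 = 887 N
τ_a = K_W·8F_aD/(πd³) = 1.2492 × 48.863 = 61.038 MPa
τ_m = K_s·8F_mD/(πd³) = 1.0824 × 194.36 = 210.36 MPa
Goodman: 1/n_f = τ_a/S_se + τ_m/S_su = 61.038/307 + 210.36/1130 = 0.19882 + 0.18616 = 0.38498
n_f = 1/0.38498 = 2.598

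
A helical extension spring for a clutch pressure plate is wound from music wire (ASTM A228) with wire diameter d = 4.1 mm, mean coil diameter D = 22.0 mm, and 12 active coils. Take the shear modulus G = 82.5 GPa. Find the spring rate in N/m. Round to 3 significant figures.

22800 N/m

k = Gd⁴/(8D³N_a) = (82.5×10³ × 4.1⁴) / (8 × 22.0³ × 12)
  = 2.33125e+07 / 1.02221e+06 = 22.806 N/mm = 22806 N/m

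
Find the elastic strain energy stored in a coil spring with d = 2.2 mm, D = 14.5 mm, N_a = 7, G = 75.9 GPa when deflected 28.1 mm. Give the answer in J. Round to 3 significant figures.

k = Gd⁴/(8D³N_a) = (75.9×10³)(2.2⁴)/(8·14.5³·7) = 10.415 N/mm
U = ½kδ² = 0.5 × 10.415 × 28.1² = 4111.7 N·mm = 4.1117 J

4.11 J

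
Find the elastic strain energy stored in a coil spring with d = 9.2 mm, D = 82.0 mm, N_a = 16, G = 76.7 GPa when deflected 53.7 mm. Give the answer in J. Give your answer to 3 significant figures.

11.2 J

k = Gd⁴/(8D³N_a) = (76.7×10³)(9.2⁴)/(8·82.0³·16) = 7.7857 N/mm
U = ½kδ² = 0.5 × 7.7857 × 53.7² = 11226 N·mm = 11.226 J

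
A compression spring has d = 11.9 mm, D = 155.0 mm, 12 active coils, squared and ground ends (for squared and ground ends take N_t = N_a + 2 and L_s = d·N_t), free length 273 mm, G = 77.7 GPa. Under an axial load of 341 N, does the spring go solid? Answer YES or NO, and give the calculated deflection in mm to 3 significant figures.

NO, δ = 78.2 mm

k = Gd⁴/(8D³N_a) = (77.7×10³)(11.9⁴)/(8·155.0³·12) = 4.3586 N/mm
N_t = 14; L_s = 11.9·14 = 166.6 mm; δ_solid = L₀ − L_s = 273 − 166.6 = 106.4 mm
δ = F/k = 341/4.3586 = 78.237 mm
δ < δ_solid → spring does not go solid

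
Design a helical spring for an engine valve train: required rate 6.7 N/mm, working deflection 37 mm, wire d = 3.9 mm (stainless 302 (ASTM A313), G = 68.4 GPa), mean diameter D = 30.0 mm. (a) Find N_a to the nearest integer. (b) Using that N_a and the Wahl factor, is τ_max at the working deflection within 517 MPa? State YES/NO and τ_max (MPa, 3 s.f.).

N_a = Gd⁴/(8D³k) = (68.4×10³)(3.9⁴)/(8·30.0³·6.7) = 10.93 → N_a = 11
Actual rate k = Gd⁴/(8D³·11) = 6.6599 N/mm
Working load F = kδ = 6.6599·37 = 246.42 N
C = 30.0/3.9 = 7.6923; K_W = (4C−1)/(4C−4)+0.615/C = 1.1920
τ_max = K_W·8FD/(πd³) = 1.1920·317.35 = 378.29 MPa
τ_max ≤ 517 MPa → acceptable

(a) 11 coils; (b) YES, τ_max = 378 MPa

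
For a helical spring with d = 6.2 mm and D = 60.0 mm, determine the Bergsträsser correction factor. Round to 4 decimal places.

C = D/d = 60.0/6.2 = 9.6774
K_B = (4C+2)/(4C−3) = 40.710/35.710 = 1.1400

1.1400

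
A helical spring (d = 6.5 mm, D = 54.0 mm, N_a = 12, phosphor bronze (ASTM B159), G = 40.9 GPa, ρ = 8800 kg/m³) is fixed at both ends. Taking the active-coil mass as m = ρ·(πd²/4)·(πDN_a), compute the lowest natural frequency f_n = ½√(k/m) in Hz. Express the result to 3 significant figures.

k = Gd⁴/(8D³N_a) = (40.9×10³)(6.5⁴)/(8·54.0³·12) = 4.8297 N/mm = 4829.7 N/m
Wire length L = πDN_a = π·54.0·12 = 2035.8 mm
m = ρ·(πd²/4)·L = 8800 × 33.183×10⁻⁶ m² × 2.0358 m = 0.59446 kg
f_n = ½√(k/m) = 0.5·√(4829.7/0.59446) = 0.5·√(8124.6) = 45.068 Hz

45.1 Hz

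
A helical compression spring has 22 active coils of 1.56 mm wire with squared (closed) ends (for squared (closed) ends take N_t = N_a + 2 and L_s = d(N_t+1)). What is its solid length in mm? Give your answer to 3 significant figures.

39.0 mm

squared (closed) ends: N_t = N_a + 2 = 22 + 2 = 24
L_s = d·(N_t+1) = 1.56 × 25 = 39 mm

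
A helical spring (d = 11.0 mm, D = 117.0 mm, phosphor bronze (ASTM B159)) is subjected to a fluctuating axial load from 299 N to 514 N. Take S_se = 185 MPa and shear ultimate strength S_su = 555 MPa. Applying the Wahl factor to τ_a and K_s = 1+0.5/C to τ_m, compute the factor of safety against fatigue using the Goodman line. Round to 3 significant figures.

3.13

C = D/d = 117.0/11.0 = 10.6364; K_W = (4C−1)/(4C−4)+0.615/C = 1.1357; K_s = 1+0.5/C = 1.0470
F_a = (F_max−F_min)/2 = 107.5 N; F_m = (F_max+F_min)/2 = 406.5 N
τ_a = K_W·8F_aD/(πd³) = 1.1357 × 24.063 = 27.328 MPa
τ_m = K_s·8F_mD/(πd³) = 1.0470 × 90.993 = 95.271 MPa
Goodman: 1/n_f = τ_a/S_se + τ_m/S_su = 27.328/185 + 95.271/555 = 0.14772 + 0.17166 = 0.31938
n_f = 1/0.31938 = 3.131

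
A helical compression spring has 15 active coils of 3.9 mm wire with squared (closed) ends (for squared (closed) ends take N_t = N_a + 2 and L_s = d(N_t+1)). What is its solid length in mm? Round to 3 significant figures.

70.2 mm

squared (closed) ends: N_t = N_a + 2 = 15 + 2 = 17
L_s = d·(N_t+1) = 3.9 × 18 = 70.2 mm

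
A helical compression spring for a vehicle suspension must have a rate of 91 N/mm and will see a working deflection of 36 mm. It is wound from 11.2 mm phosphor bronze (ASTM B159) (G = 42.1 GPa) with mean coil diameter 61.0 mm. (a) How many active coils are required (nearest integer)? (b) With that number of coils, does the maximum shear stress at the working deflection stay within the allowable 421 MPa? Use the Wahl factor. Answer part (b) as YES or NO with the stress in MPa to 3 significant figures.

N_a = Gd⁴/(8D³k) = (42.1×10³)(11.2⁴)/(8·61.0³·91) = 4.009 → N_a = 4
Actual rate k = Gd⁴/(8D³·4) = 91.204 N/mm
Working load F = kδ = 91.204·36 = 3283.4 N
C = 61.0/11.2 = 5.4464; K_W = (4C−1)/(4C−4)+0.615/C = 1.2816
τ_max = K_W·8FD/(πd³) = 1.2816·363.02 = 465.25 MPa
τ_max > 421 MPa → exceeds allowable

(a) 4 coils; (b) NO, τ_max = 465 MPa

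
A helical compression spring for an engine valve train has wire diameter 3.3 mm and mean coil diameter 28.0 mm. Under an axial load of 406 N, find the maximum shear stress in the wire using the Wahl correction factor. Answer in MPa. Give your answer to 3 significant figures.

Spring index C = D/d = 28.0/3.3 = 8.4848
K_W = (4C−1)/(4C−4) + 0.615/C = 32.939/29.939 + 0.0725 = 1.1727
τ₀ = 8FD/(πd³) = 8·406·28.0/(π·3.3³) = 90944/112.9 = 805.53 MPa
τ_max = K·τ₀ = 1.1727 × 805.53 = 944.63 MPa

945 MPa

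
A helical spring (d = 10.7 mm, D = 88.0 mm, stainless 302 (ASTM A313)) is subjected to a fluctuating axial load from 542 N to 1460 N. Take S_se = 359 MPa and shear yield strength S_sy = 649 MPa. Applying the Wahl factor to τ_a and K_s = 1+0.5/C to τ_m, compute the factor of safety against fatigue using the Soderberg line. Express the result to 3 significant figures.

1.74

C = D/d = 88.0/10.7 = 8.2243; K_W = (4C−1)/(4C−4)+0.615/C = 1.1786; K_s = 1+0.5/C = 1.0608
F_a = (F_max−F_min)/2 = 459 N; F_m = (F_max+F_min)/2 = 1001 N
τ_a = K_W·8F_aD/(πd³) = 1.1786 × 83.962 = 98.957 MPa
τ_m = K_s·8F_mD/(πd³) = 1.0608 × 183.11 = 194.24 MPa
Soderberg: 1/n_f = τ_a/S_se + τ_m/S_sy = 98.957/359 + 194.24/649 = 0.27565 + 0.29929 = 0.57494
n_f = 1/0.57494 = 1.739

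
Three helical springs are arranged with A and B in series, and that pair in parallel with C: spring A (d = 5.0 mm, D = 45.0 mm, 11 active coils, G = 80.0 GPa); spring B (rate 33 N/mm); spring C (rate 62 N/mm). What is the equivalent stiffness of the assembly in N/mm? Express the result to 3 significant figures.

k_A = Gd⁴/(8D³N_a) = (80.0×10³)(5.0⁴)/(8·45.0³·11) = 6.2352 N/mm
Springs A,B series: k_AB = 1/(1/6.2352+1/33) = 5.2443 N/mm; parallel with C: k_eq = 5.2443+62 = 67.244 N/mm

67.2 N/mm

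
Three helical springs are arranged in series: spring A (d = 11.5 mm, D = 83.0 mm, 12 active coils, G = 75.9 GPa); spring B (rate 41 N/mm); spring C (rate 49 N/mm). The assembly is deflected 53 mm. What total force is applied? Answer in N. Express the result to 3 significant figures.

615 N

k_A = Gd⁴/(8D³N_a) = (75.9×10³)(11.5⁴)/(8·83.0³·12) = 24.184 N/mm
Series: 1/k_eq = 1/24.184 + 1/41 + 1/49 = 0.086148; k_eq = 11.608 N/mm
F = k_eq·δ = 11.608·53 = 615.22 N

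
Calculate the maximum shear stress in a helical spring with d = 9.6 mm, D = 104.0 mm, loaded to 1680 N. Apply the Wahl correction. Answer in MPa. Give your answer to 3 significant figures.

Spring index C = D/d = 104.0/9.6 = 10.8333
K_W = (4C−1)/(4C−4) + 0.615/C = 42.333/39.333 + 0.0568 = 1.1330
τ₀ = 8FD/(πd³) = 8·1680·104.0/(π·9.6³) = 1.39776e+06/2779.5 = 502.89 MPa
τ_max = K·τ₀ = 1.1330 × 502.89 = 569.79 MPa

570 MPa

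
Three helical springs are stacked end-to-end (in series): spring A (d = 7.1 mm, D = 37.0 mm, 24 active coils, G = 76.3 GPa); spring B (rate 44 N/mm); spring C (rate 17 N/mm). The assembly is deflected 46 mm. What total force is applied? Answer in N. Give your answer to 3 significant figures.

k_A = Gd⁴/(8D³N_a) = (76.3×10³)(7.1⁴)/(8·37.0³·24) = 19.937 N/mm
Series: 1/k_eq = 1/19.937 + 1/44 + 1/17 = 0.13171; k_eq = 7.5925 N/mm
F = k_eq·δ = 7.5925·46 = 349.25 N

349 N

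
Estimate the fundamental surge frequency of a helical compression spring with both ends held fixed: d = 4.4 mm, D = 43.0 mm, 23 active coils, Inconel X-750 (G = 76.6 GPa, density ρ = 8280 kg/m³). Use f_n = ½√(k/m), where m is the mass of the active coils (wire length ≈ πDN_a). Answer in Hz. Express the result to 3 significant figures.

k = Gd⁴/(8D³N_a) = (76.6×10³)(4.4⁴)/(8·43.0³·23) = 1.9625 N/mm = 1962.5 N/m
Wire length L = πDN_a = π·43.0·23 = 3107 mm
m = ρ·(πd²/4)·L = 8280 × 15.205×10⁻⁶ m² × 3.107 m = 0.39118 kg
f_n = ½√(k/m) = 0.5·√(1962.5/0.39118) = 0.5·√(5017) = 35.415 Hz

35.4 Hz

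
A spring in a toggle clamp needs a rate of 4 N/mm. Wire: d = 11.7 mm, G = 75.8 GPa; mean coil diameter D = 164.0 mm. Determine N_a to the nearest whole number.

10

N_a = Gd⁴/(8D³k) = (75.8×10³ × 11.7⁴)/(8 × 164.0³ × 4)
    = 1.42041e+09 / 1.4115e+08 = 10.06 → 10 coils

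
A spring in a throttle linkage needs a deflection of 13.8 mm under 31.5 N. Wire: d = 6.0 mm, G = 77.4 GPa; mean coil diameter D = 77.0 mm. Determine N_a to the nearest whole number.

Required rate k = F/δ = 31.5/13.8 = 2.2826 N/mm
N_a = Gd⁴/(8D³k) = (77.4×10³ × 6.0⁴)/(8 × 77.0³ × 2.2826)
    = 1.0031e+08 / 8.33669e+06 = 12.03 → 12 coils

12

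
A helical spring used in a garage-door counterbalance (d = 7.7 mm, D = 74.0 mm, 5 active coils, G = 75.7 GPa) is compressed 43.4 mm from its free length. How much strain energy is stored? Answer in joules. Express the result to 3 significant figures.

k = Gd⁴/(8D³N_a) = (75.7×10³)(7.7⁴)/(8·74.0³·5) = 16.417 N/mm
U = ½kδ² = 0.5 × 16.417 × 43.4² = 15462 N·mm = 15.462 J

15.5 J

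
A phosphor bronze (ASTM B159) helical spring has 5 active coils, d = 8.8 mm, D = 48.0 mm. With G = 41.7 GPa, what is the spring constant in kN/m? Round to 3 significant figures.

k = Gd⁴/(8D³N_a) = (41.7×10³ × 8.8⁴) / (8 × 48.0³ × 5)
  = 2.50073e+08 / 4.42368e+06 = 56.531 N/mm

56.5 kN/m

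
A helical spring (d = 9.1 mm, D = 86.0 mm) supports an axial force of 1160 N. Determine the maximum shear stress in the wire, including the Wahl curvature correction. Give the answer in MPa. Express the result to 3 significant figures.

Spring index C = D/d = 86.0/9.1 = 9.4505
K_W = (4C−1)/(4C−4) + 0.615/C = 36.802/33.802 + 0.0651 = 1.1538
τ₀ = 8FD/(πd³) = 8·1160·86.0/(π·9.1³) = 798080/2367.4 = 337.11 MPa
τ_max = K·τ₀ = 1.1538 × 337.11 = 388.97 MPa

389 MPa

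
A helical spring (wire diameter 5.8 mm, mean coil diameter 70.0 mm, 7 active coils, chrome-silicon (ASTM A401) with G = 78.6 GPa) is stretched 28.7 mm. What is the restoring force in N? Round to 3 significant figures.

k = Gd⁴/(8D³N_a) = (78.6×10³)(5.8⁴)/(8·70.0³·7) = 4.6308 N/mm
F = k·δ = 4.6308 × 28.7 = 132.9 N

133 N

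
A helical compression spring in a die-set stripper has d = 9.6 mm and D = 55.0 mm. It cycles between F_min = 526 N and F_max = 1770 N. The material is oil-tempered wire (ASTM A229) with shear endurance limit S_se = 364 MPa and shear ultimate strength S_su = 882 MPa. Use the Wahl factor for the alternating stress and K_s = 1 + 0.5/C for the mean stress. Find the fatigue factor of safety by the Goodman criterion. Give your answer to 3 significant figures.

C = D/d = 55.0/9.6 = 5.7292; K_W = (4C−1)/(4C−4)+0.615/C = 1.2659; K_s = 1+0.5/C = 1.0873
F_a = (F_max−F_min)/2 = 622 N; F_m = (F_max+F_min)/2 = 1148 N
τ_a = K_W·8F_aD/(πd³) = 1.2659 × 98.464 = 124.65 MPa
τ_m = K_s·8F_mD/(πd³) = 1.0873 × 181.73 = 197.59 MPa
Goodman: 1/n_f = τ_a/S_se + τ_m/S_su = 124.65/364 + 197.59/882 = 0.34244 + 0.22403 = 0.56647
n_f = 1/0.56647 = 1.765

1.77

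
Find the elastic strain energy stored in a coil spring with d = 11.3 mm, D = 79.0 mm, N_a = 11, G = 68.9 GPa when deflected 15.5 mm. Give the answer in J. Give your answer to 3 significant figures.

k = Gd⁴/(8D³N_a) = (68.9×10³)(11.3⁴)/(8·79.0³·11) = 25.892 N/mm
U = ½kδ² = 0.5 × 25.892 × 15.5² = 3110.3 N·mm = 3.1103 J

3.11 J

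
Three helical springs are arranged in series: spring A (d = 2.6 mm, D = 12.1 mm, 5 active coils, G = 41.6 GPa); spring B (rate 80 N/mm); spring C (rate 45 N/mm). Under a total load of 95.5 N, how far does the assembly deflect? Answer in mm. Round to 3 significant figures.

k_A = Gd⁴/(8D³N_a) = (41.6×10³)(2.6⁴)/(8·12.1³·5) = 26.827 N/mm
Series: 1/k_eq = 1/26.827 + 1/80 + 1/45 = 0.071998; k_eq = 13.889 N/mm
δ = F/k_eq = 95.5/13.889 = 6.8758 mm

6.88 mm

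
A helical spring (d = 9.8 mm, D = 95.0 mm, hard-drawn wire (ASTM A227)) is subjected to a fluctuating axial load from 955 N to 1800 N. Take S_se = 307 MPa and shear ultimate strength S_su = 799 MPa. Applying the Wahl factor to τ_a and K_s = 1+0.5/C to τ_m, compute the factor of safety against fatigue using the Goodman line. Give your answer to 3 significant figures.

C = D/d = 95.0/9.8 = 9.6939; K_W = (4C−1)/(4C−4)+0.615/C = 1.1497; K_s = 1+0.5/C = 1.0516
F_a = (F_max−F_min)/2 = 422.5 N; F_m = (F_max+F_min)/2 = 1377.5 N
τ_a = K_W·8F_aD/(πd³) = 1.1497 × 108.6 = 124.85 MPa
τ_m = K_s·8F_mD/(πd³) = 1.0516 × 354.06 = 372.32 MPa
Goodman: 1/n_f = τ_a/S_se + τ_m/S_su = 124.85/307 + 372.32/799 = 0.40669 + 0.46599 = 0.87267
n_f = 1/0.87267 = 1.146

1.15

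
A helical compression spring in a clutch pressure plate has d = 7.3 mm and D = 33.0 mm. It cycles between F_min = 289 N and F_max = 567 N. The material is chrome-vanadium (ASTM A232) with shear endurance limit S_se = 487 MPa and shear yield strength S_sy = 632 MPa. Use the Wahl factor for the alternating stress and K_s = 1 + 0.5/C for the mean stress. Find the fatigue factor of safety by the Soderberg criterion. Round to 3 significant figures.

4.07

C = D/d = 33.0/7.3 = 4.5205; K_W = (4C−1)/(4C−4)+0.615/C = 1.3491; K_s = 1+0.5/C = 1.1106
F_a = (F_max−F_min)/2 = 139 N; F_m = (F_max+F_min)/2 = 428 N
τ_a = K_W·8F_aD/(πd³) = 1.3491 × 30.026 = 40.508 MPa
τ_m = K_s·8F_mD/(πd³) = 1.1106 × 92.455 = 102.68 MPa
Soderberg: 1/n_f = τ_a/S_se + τ_m/S_sy = 40.508/487 + 102.68/632 = 0.08318 + 0.16247 = 0.24565
n_f = 1/0.24565 = 4.071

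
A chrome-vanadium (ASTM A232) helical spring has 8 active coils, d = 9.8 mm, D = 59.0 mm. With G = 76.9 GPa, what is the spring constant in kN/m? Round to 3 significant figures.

k = Gd⁴/(8D³N_a) = (76.9×10³ × 9.8⁴) / (8 × 59.0³ × 8)
  = 7.09301e+08 / 1.31443e+07 = 53.963 N/mm

54.0 kN/m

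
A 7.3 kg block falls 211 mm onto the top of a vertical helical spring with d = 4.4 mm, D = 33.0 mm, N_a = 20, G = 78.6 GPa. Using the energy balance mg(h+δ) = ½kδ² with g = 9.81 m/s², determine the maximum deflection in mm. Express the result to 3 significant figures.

k = Gd⁴/(8D³N_a) = (78.6×10³)(4.4⁴)/(8·33.0³·20) = 5.1236 N/mm
W = mg = 7.3 × 9.81 = 71.613 N
½kδ² − Wδ − Wh = 0 → δ = (W + √(W² + 2kWh))/k
δ = (71.613 + √(5128.4 + 154837))/5.1236 = (71.613 + 399.96)/5.1236 = 92.04 mm

92.0 mm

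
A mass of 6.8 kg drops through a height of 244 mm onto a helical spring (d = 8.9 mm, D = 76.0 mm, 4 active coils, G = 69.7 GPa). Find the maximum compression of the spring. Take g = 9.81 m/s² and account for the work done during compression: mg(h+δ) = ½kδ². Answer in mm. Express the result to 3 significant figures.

34.6 mm

k = Gd⁴/(8D³N_a) = (69.7×10³)(8.9⁴)/(8·76.0³·4) = 31.132 N/mm
W = mg = 6.8 × 9.81 = 66.708 N
½kδ² − Wδ − Wh = 0 → δ = (W + √(W² + 2kWh))/k
δ = (66.708 + √(4450 + 1.01344e+06))/31.132 = (66.708 + 1008.9)/31.132 = 34.551 mm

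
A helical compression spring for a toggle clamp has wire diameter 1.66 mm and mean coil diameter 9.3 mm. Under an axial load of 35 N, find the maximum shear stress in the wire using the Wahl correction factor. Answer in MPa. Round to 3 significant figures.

Spring index C = D/d = 9.3/1.66 = 5.6024
K_W = (4C−1)/(4C−4) + 0.615/C = 21.410/18.410 + 0.1098 = 1.2727
τ₀ = 8FD/(πd³) = 8·35·9.3/(π·1.66³) = 2604/14.371 = 181.2 MPa
τ_max = K·τ₀ = 1.2727 × 181.2 = 230.62 MPa

231 MPa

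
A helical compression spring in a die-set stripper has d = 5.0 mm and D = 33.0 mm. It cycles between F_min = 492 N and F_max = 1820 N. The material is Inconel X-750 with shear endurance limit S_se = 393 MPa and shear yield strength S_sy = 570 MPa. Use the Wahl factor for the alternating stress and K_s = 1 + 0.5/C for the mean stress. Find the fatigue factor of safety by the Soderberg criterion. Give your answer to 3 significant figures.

0.350

C = D/d = 33.0/5.0 = 6.6000; K_W = (4C−1)/(4C−4)+0.615/C = 1.2271; K_s = 1+0.5/C = 1.0758
F_a = (F_max−F_min)/2 = 664 N; F_m = (F_max+F_min)/2 = 1156 N
τ_a = K_W·8F_aD/(πd³) = 1.2271 × 446.39 = 547.77 MPa
τ_m = K_s·8F_mD/(πd³) = 1.0758 × 777.14 = 836.02 MPa
Soderberg: 1/n_f = τ_a/S_se + τ_m/S_sy = 547.77/393 + 836.02/570 = 1.39381 + 1.46670 = 2.8605
n_f = 1/2.8605 = 0.3496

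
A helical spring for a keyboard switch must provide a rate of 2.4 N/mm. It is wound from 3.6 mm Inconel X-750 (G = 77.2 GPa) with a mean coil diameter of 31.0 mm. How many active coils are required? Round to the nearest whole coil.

N_a = Gd⁴/(8D³k) = (77.2×10³ × 3.6⁴)/(8 × 31.0³ × 2.4)
    = 1.29666e+07 / 571987 = 22.67 → 23 coils

23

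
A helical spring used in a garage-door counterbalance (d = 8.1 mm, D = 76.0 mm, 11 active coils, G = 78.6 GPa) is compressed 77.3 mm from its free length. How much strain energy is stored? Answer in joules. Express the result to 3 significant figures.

k = Gd⁴/(8D³N_a) = (78.6×10³)(8.1⁴)/(8·76.0³·11) = 8.7587 N/mm
U = ½kδ² = 0.5 × 8.7587 × 77.3² = 26168 N·mm = 26.168 J

26.2 J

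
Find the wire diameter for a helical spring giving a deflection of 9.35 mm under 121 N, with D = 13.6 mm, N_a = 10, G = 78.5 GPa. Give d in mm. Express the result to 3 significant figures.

2.40 mm

Required rate k = F/δ = 121/9.35 = 12.941 N/mm
d = (8D³N_a·k / G)^(1/4) = (8·13.6³·10·12.941 / (78.5×10³))^0.25
  = (33.175)^0.25 = 2.4000 mm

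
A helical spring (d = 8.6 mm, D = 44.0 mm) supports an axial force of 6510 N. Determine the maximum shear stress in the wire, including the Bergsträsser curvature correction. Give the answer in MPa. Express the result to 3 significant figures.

1480 MPa

Spring index C = D/d = 44.0/8.6 = 5.1163
K_B = (4C+2)/(4C−3) = 22.465/17.465 = 1.2863
τ₀ = 8FD/(πd³) = 8·6510·44.0/(π·8.6³) = 2.29152e+06/1998.2 = 1146.8 MPa
τ_max = K·τ₀ = 1.2863 × 1146.8 = 1475.1 MPa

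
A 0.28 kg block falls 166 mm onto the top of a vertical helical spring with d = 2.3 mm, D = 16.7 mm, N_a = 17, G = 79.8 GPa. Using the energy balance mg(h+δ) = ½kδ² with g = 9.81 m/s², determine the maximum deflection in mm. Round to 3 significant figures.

16.9 mm

k = Gd⁴/(8D³N_a) = (79.8×10³)(2.3⁴)/(8·16.7³·17) = 3.5255 N/mm
W = mg = 0.28 × 9.81 = 2.7468 N
½kδ² − Wδ − Wh = 0 → δ = (W + √(W² + 2kWh))/k
δ = (2.7468 + √(7.5449 + 3215.07))/3.5255 = (2.7468 + 56.768)/3.5255 = 16.881 mm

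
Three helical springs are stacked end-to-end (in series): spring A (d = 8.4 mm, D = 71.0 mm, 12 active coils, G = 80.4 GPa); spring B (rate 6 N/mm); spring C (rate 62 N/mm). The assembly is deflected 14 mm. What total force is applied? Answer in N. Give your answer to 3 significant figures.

52.1 N

k_A = Gd⁴/(8D³N_a) = (80.4×10³)(8.4⁴)/(8·71.0³·12) = 11.65 N/mm
Series: 1/k_eq = 1/11.65 + 1/6 + 1/62 = 0.26863; k_eq = 3.7226 N/mm
F = k_eq·δ = 3.7226·14 = 52.116 N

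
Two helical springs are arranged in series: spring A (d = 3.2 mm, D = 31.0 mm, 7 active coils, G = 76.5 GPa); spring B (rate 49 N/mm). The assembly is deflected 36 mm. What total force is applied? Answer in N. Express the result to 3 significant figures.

158 N

k_A = Gd⁴/(8D³N_a) = (76.5×10³)(3.2⁴)/(8·31.0³·7) = 4.8083 N/mm
Series: 1/k_eq = 1/4.8083 + 1/49 = 0.22838; k_eq = 4.3786 N/mm
F = k_eq·δ = 4.3786·36 = 157.63 N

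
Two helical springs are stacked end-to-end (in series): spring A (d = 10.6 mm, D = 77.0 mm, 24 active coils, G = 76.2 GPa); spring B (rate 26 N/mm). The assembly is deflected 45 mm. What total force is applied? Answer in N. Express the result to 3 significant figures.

347 N

k_A = Gd⁴/(8D³N_a) = (76.2×10³)(10.6⁴)/(8·77.0³·24) = 10.975 N/mm
Series: 1/k_eq = 1/10.975 + 1/26 = 0.12958; k_eq = 7.7174 N/mm
F = k_eq·δ = 7.7174·45 = 347.28 N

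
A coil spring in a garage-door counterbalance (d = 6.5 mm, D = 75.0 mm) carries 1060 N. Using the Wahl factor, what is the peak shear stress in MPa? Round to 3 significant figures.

Spring index C = D/d = 75.0/6.5 = 11.5385
K_W = (4C−1)/(4C−4) + 0.615/C = 45.154/42.154 + 0.0533 = 1.1245
τ₀ = 8FD/(πd³) = 8·1060·75.0/(π·6.5³) = 636000/862.76 = 737.17 MPa
τ_max = K·τ₀ = 1.1245 × 737.17 = 828.92 MPa

829 MPa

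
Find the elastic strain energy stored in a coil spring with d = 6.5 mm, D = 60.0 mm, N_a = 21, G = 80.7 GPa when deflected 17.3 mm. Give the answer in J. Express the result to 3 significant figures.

0.594 J

k = Gd⁴/(8D³N_a) = (80.7×10³)(6.5⁴)/(8·60.0³·21) = 3.9698 N/mm
U = ½kδ² = 0.5 × 3.9698 × 17.3² = 594.05 N·mm = 0.59405 J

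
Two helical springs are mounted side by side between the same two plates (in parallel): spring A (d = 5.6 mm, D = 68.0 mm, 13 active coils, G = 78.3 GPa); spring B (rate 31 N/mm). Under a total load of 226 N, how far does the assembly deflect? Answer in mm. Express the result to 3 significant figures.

6.78 mm

k_A = Gd⁴/(8D³N_a) = (78.3×10³)(5.6⁴)/(8·68.0³·13) = 2.3548 N/mm
Parallel: k_eq = 2.3548 + 31 = 33.355 N/mm
δ = F/k_eq = 226/33.355 = 6.7756 mm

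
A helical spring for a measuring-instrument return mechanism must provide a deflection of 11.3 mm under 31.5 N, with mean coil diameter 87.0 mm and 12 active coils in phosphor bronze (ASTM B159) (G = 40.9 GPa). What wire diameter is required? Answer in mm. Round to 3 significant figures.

8.10 mm

Required rate k = F/δ = 31.5/11.3 = 2.7876 N/mm
d = (8D³N_a·k / G)^(1/4) = (8·87.0³·12·2.7876 / (40.9×10³))^0.25
  = (4308.6)^0.25 = 8.1019 mm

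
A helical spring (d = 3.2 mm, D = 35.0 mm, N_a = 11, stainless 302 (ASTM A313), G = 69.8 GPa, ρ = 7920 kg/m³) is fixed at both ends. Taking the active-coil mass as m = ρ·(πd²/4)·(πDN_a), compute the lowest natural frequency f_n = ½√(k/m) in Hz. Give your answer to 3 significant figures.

k = Gd⁴/(8D³N_a) = (69.8×10³)(3.2⁴)/(8·35.0³·11) = 1.9399 N/mm = 1939.9 N/m
Wire length L = πDN_a = π·35.0·11 = 1209.5 mm
m = ρ·(πd²/4)·L = 7920 × 8.0425×10⁻⁶ m² × 1.2095 m = 0.077042 kg
f_n = ½√(k/m) = 0.5·√(1939.9/0.077042) = 0.5·√(25179) = 79.34 Hz

79.3 Hz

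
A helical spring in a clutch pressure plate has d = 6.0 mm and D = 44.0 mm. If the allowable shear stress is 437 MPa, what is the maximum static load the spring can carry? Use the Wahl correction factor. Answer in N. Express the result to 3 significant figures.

C = D/d = 44.0/6.0 = 7.3333
K_W = (4C−1)/(4C−4) + 0.615/C = 28.333/25.333 + 0.0839 = 1.2023
τ_max = K·8FD/(πd³) → F_max = τ_allow·πd³/(8DK)
F_max = 437·π·6.0³/(8·44.0·1.2023) = 2.9654e+05/423.2 = 700.7 N

701 N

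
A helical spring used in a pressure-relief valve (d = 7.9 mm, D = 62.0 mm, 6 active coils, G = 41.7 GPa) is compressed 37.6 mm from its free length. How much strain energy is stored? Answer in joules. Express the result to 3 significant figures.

k = Gd⁴/(8D³N_a) = (41.7×10³)(7.9⁴)/(8·62.0³·6) = 14.198 N/mm
U = ½kδ² = 0.5 × 14.198 × 37.6² = 10036 N·mm = 10.036 J

10.0 J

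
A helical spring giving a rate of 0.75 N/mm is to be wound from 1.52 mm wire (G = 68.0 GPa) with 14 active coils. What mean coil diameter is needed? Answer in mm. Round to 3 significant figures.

D = (Gd⁴/(8N_a·k))^(1/3) = (68.0×10³·1.52⁴/(8·14·0.75))^(1/3)
  = (4321.2)^(1/3) = 16.2880 mm

16.3 mm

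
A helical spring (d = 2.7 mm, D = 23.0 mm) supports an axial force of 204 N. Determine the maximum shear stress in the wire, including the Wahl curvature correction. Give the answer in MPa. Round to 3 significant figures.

711 MPa

Spring index C = D/d = 23.0/2.7 = 8.5185
K_W = (4C−1)/(4C−4) + 0.615/C = 33.074/30.074 + 0.0722 = 1.1719
τ₀ = 8FD/(πd³) = 8·204·23.0/(π·2.7³) = 37536/61.836 = 607.03 MPa
τ_max = K·τ₀ = 1.1719 × 607.03 = 711.4 MPa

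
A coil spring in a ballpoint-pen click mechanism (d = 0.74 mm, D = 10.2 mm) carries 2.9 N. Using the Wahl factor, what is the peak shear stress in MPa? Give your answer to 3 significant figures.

Spring index C = D/d = 10.2/0.74 = 13.7838
K_W = (4C−1)/(4C−4) + 0.615/C = 54.135/51.135 + 0.0446 = 1.1033
τ₀ = 8FD/(πd³) = 8·2.9·10.2/(π·0.74³) = 236.64/1.273 = 185.88 MPa
τ_max = K·τ₀ = 1.1033 × 185.88 = 205.08 MPa

205 MPa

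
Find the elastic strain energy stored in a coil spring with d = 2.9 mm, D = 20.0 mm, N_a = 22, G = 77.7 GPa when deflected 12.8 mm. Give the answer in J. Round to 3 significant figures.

k = Gd⁴/(8D³N_a) = (77.7×10³)(2.9⁴)/(8·20.0³·22) = 3.9031 N/mm
U = ½kδ² = 0.5 × 3.9031 × 12.8² = 319.74 N·mm = 0.31974 J

0.320 J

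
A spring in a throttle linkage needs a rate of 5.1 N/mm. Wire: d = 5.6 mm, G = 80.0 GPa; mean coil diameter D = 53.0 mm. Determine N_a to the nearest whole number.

N_a = Gd⁴/(8D³k) = (80.0×10³ × 5.6⁴)/(8 × 53.0³ × 5.1)
    = 7.8676e+07 / 6.07418e+06 = 12.95 → 13 coils

13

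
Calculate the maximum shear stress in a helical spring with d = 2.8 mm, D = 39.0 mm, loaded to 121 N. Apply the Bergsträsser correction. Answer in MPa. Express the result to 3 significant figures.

Spring index C = D/d = 39.0/2.8 = 13.9286
K_B = (4C+2)/(4C−3) = 57.714/52.714 = 1.0949
τ₀ = 8FD/(πd³) = 8·121·39.0/(π·2.8³) = 37752/68.964 = 547.41 MPa
τ_max = K·τ₀ = 1.0949 × 547.41 = 599.34 MPa

599 MPa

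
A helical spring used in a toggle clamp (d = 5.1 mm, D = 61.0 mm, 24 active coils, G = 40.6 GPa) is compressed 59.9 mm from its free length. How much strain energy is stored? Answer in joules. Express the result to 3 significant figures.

k = Gd⁴/(8D³N_a) = (40.6×10³)(5.1⁴)/(8·61.0³·24) = 0.63025 N/mm
U = ½kδ² = 0.5 × 0.63025 × 59.9² = 1130.7 N·mm = 1.1307 J

1.13 J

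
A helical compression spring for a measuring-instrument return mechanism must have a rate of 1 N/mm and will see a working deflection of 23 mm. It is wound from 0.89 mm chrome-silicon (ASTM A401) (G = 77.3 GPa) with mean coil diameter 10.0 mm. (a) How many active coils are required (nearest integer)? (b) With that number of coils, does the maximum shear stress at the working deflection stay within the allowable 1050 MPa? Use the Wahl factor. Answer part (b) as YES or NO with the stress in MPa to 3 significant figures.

N_a = Gd⁴/(8D³k) = (77.3×10³)(0.89⁴)/(8·10.0³·1) = 6.062 → N_a = 6
Actual rate k = Gd⁴/(8D³·6) = 1.0104 N/mm
Working load F = kδ = 1.0104·23 = 23.239 N
C = 10.0/0.89 = 11.2360; K_W = (4C−1)/(4C−4)+0.615/C = 1.1280
τ_max = K_W·8FD/(πd³) = 1.1280·839.45 = 946.91 MPa
τ_max ≤ 1050 MPa → acceptable

(a) 6 coils; (b) YES, τ_max = 947 MPa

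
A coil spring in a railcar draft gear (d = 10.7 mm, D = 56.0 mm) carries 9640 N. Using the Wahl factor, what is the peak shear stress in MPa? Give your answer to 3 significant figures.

Spring index C = D/d = 56.0/10.7 = 5.2336
K_W = (4C−1)/(4C−4) + 0.615/C = 19.935/16.935 + 0.1175 = 1.2947
τ₀ = 8FD/(πd³) = 8·9640·56.0/(π·10.7³) = 4.31872e+06/3848.6 = 1122.2 MPa
τ_max = K·τ₀ = 1.2947 × 1122.2 = 1452.8 MPa

1450 MPa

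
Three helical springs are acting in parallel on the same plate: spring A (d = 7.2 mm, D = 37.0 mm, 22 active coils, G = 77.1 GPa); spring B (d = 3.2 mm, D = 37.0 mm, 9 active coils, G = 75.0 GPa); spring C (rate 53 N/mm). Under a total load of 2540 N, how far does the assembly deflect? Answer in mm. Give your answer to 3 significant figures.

32.4 mm

k_A = Gd⁴/(8D³N_a) = (77.1×10³)(7.2⁴)/(8·37.0³·22) = 23.242 N/mm
k_B = Gd⁴/(8D³N_a) = (75.0×10³)(3.2⁴)/(8·37.0³·9) = 2.1564 N/mm
Parallel: k_eq = 23.242 + 2.1564 + 53 = 78.398 N/mm
δ = F/k_eq = 2540/78.398 = 32.399 mm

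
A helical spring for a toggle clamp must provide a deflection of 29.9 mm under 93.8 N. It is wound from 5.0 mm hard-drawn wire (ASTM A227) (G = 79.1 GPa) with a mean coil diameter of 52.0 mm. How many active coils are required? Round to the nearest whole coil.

14

Required rate k = F/δ = 93.8/29.9 = 3.1371 N/mm
N_a = Gd⁴/(8D³k) = (79.1×10³ × 5.0⁴)/(8 × 52.0³ × 3.1371)
    = 4.94375e+07 / 3.52884e+06 = 14.01 → 14 coils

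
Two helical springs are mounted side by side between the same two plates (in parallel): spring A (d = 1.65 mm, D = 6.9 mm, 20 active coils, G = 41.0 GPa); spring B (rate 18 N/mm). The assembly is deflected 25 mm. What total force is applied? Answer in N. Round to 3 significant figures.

595 N

k_A = Gd⁴/(8D³N_a) = (41.0×10³)(1.65⁴)/(8·6.9³·20) = 5.7817 N/mm
Parallel: k_eq = 5.7817 + 18 = 23.782 N/mm
F = k_eq·δ = 23.782·25 = 594.54 N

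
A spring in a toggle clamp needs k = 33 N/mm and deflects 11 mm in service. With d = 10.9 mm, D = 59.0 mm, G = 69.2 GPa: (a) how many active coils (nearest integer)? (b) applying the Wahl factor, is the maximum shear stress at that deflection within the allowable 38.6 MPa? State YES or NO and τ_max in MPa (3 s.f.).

N_a = Gd⁴/(8D³k) = (69.2×10³)(10.9⁴)/(8·59.0³·33) = 18.02 → N_a = 18
Actual rate k = Gd⁴/(8D³·18) = 33.029 N/mm
Working load F = kδ = 33.029·11 = 363.32 N
C = 59.0/10.9 = 5.4128; K_W = (4C−1)/(4C−4)+0.615/C = 1.2836
τ_max = K_W·8FD/(πd³) = 1.2836·42.15 = 54.103 MPa
τ_max > 38.6 MPa → exceeds allowable

(a) 18 coils; (b) NO, τ_max = 54.1 MPa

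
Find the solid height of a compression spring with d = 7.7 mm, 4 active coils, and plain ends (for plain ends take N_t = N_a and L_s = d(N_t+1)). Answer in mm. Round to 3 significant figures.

38.5 mm

plain ends: N_t = N_a = 4
L_s = d·(N_t+1) = 7.7 × 5 = 38.5 mm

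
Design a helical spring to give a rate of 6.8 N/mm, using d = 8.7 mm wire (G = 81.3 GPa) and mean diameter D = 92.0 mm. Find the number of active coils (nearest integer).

11

N_a = Gd⁴/(8D³k) = (81.3×10³ × 8.7⁴)/(8 × 92.0³ × 6.8)
    = 4.65766e+08 / 4.23606e+07 = 11 → 11 coils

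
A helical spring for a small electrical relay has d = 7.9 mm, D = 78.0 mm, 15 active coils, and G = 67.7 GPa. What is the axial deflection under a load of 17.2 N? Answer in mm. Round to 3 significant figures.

k = Gd⁴/(8D³N_a) = (67.7×10³)(7.9⁴)/(8·78.0³·15) = 4.6305 N/mm
δ = F/k = 17.2 / 4.6305 = 3.7145 mm

3.71 mm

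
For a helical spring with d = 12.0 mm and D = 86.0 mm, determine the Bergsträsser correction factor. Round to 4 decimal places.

C = D/d = 86.0/12.0 = 7.1667
K_B = (4C+2)/(4C−3) = 30.667/25.667 = 1.1948

1.1948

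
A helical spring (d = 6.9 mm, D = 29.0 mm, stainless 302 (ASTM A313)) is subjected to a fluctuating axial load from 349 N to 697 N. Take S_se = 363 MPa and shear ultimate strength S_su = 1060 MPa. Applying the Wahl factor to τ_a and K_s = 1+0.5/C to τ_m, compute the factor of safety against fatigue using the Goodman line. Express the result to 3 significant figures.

C = D/d = 29.0/6.9 = 4.2029; K_W = (4C−1)/(4C−4)+0.615/C = 1.3805; K_s = 1+0.5/C = 1.1190
F_a = (F_max−F_min)/2 = 174 N; F_m = (F_max+F_min)/2 = 523 N
τ_a = K_W·8F_aD/(πd³) = 1.3805 × 39.115 = 53.997 MPa
τ_m = K_s·8F_mD/(πd³) = 1.1190 × 117.57 = 131.56 MPa
Goodman: 1/n_f = τ_a/S_se + τ_m/S_su = 53.997/363 + 131.56/1060 = 0.14875 + 0.12411 = 0.27286
n_f = 1/0.27286 = 3.665

3.66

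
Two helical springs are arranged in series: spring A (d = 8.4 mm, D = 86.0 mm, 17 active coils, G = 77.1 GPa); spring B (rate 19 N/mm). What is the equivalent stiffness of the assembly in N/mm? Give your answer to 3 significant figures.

3.60 N/mm

k_A = Gd⁴/(8D³N_a) = (77.1×10³)(8.4⁴)/(8·86.0³·17) = 4.4375 N/mm
Series: 1/k_eq = 1/4.4375 + 1/19 = 0.27798; k_eq = 3.5973 N/mm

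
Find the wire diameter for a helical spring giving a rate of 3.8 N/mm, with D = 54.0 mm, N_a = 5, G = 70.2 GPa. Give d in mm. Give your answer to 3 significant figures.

d = (8D³N_a·k / G)^(1/4) = (8·54.0³·5·3.8 / (70.2×10³))^0.25
  = (340.95)^0.25 = 4.2971 mm

4.30 mm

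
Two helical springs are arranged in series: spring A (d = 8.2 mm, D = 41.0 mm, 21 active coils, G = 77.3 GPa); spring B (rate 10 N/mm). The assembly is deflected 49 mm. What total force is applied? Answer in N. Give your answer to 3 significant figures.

368 N

k_A = Gd⁴/(8D³N_a) = (77.3×10³)(8.2⁴)/(8·41.0³·21) = 30.184 N/mm
Series: 1/k_eq = 1/30.184 + 1/10 = 0.13313; k_eq = 7.5114 N/mm
F = k_eq·δ = 7.5114·49 = 368.06 N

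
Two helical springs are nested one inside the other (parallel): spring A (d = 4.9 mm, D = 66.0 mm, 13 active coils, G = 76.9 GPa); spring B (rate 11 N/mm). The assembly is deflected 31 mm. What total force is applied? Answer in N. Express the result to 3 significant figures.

387 N

k_A = Gd⁴/(8D³N_a) = (76.9×10³)(4.9⁴)/(8·66.0³·13) = 1.4827 N/mm
Parallel: k_eq = 1.4827 + 11 = 12.483 N/mm
F = k_eq·δ = 12.483·31 = 386.96 N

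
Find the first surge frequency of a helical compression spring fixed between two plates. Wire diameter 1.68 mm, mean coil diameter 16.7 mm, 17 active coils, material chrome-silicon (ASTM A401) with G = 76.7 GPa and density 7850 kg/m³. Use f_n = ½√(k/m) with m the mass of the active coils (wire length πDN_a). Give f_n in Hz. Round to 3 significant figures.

125 Hz

k = Gd⁴/(8D³N_a) = (76.7×10³)(1.68⁴)/(8·16.7³·17) = 0.96459 N/mm = 964.59 N/m
Wire length L = πDN_a = π·16.7·17 = 891.9 mm
m = ρ·(πd²/4)·L = 7850 × 2.2167×10⁻⁶ m² × 0.8919 m = 0.01552 kg
f_n = ½√(k/m) = 0.5·√(964.59/0.01552) = 0.5·√(62151) = 124.65 Hz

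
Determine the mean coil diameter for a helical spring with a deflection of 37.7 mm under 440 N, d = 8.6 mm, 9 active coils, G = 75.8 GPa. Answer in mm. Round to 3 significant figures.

79.0 mm

Required rate k = F/δ = 440/37.7 = 11.671 N/mm
D = (Gd⁴/(8N_a·k))^(1/3) = (75.8×10³·8.6⁴/(8·9·11.671))^(1/3)
  = (493423)^(1/3) = 79.0205 mm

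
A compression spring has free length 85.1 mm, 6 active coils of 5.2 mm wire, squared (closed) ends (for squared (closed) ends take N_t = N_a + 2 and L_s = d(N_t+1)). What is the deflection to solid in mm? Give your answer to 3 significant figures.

N_t = 8; L_s = 5.2·9 = 46.8 mm
δ_solid = L₀ − L_s = 85.1 − 46.8 = 38.3 mm

38.3 mm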